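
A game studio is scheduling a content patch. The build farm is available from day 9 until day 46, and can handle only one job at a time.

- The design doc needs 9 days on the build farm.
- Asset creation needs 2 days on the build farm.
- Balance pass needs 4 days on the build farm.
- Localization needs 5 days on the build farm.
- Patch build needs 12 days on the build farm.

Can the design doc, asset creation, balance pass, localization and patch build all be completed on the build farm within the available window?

Yes

The build farm window is 46 − 9 = 37 days.
Running back to back, the jobs need 9 + 2 + 4 + 5 + 12 = 32 days on the build farm.
Since 32 ≤ 37, they fit within the window.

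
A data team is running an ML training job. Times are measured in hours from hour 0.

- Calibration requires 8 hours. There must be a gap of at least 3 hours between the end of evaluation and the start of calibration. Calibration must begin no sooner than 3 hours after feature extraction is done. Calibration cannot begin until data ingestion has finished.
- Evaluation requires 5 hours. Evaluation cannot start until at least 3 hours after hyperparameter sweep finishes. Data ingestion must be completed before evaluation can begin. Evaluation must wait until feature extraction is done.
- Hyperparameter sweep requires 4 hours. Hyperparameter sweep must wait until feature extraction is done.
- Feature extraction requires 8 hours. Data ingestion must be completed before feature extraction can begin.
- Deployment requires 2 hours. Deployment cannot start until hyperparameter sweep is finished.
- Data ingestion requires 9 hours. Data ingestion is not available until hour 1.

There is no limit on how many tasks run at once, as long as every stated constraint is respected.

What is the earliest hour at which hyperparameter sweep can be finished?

22

Data ingestion waits on its own release at hour 1, so it starts at hour 1 and finishes at 1 + 9 = hour 10.
Feature extraction cannot begin until data ingestion (finishes hour 10). It runs from hour 10 to 10 + 8 = hour 18.
Hyperparameter sweep waits on feature extraction (finishes hour 18), so it starts at hour 18 and finishes at 18 + 4 = hour 22.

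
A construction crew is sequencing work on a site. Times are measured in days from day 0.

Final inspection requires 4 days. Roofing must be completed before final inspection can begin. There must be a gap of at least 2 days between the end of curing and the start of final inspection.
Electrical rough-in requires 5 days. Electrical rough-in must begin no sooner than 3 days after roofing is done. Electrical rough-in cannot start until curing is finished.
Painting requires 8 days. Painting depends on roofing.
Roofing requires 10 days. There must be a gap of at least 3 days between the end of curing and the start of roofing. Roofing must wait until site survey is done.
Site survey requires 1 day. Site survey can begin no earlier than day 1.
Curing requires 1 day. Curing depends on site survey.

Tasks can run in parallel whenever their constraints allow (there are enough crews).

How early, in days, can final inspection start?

Site survey cannot begin until its own release at day 1. It runs from day 1 to 1 + 1 = day 2.
Curing cannot begin until site survey (finishes day 2). It runs from day 2 to 2 + 1 = day 3.
Roofing cannot start until curing (finishes day 3, plus 3-day gap → day 6); site survey (finishes day 2). The controlling bound is day 6, so roofing finishes at 6 + 10 = day 16.
Final inspection waits on roofing (finishes day 16); curing (finishes day 3, plus 2-day gap → day 5). The latest of these is day 16, which is the earliest final inspection can start.

16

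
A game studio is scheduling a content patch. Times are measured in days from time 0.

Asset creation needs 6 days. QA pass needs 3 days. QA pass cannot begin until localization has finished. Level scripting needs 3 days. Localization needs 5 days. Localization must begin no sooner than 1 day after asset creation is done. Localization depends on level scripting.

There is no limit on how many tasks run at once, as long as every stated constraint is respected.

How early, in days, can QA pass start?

12

Nothing blocks level scripting, so it runs from day 0 to day 3.
Asset creation has no prerequisites, so it starts at day 0 and finishes at day 6.
Localization needs all of asset creation (finishes day 6, plus 1-day gap → day 7); level scripting (finishes day 3). That puts its earliest start at day 7; it finishes at 7 + 5 = day 12.
QA pass waits on localization (finishes day 12), so the earliest it can start is day 12.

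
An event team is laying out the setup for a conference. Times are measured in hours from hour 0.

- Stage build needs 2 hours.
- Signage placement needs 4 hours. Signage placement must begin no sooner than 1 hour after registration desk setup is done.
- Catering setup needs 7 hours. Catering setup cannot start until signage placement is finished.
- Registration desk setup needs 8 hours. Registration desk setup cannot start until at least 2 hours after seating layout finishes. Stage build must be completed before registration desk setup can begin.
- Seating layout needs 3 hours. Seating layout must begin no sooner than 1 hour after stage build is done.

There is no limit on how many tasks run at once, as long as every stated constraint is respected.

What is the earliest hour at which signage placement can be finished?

Stage build has no prerequisites, so it starts at hour 0 and finishes at hour 2.
Seating layout waits on stage build (finishes hour 2, plus 1-hour gap → hour 3), so it starts at hour 3 and finishes at 3 + 3 = hour 6.
For registration desk setup: seating layout (finishes hour 6, plus 2-hour gap → hour 8); stage build (finishes hour 2). Taking the maximum gives a start of hour 8, and it finishes at 8 + 8 = hour 16.
After registration desk setup (finishes hour 16, plus 1-hour gap → hour 17), signage placement can start at hour 17 and finishes at hour 21.

21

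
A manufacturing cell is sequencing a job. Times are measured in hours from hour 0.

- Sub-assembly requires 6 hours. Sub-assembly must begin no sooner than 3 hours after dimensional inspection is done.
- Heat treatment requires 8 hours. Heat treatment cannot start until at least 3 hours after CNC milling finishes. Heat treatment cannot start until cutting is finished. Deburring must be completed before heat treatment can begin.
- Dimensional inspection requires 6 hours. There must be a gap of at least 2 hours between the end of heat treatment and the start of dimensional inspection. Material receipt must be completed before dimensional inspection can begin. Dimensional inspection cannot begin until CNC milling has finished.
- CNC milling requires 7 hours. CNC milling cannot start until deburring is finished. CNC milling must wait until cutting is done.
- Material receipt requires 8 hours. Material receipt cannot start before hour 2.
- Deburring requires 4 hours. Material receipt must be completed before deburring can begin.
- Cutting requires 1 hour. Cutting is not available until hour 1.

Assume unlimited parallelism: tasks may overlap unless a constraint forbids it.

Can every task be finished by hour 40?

Cutting cannot begin until its own release at hour 1. It runs from hour 1 to 1 + 1 = hour 2.
After its own release at hour 2, material receipt can start at hour 2 and finishes at hour 10.
After material receipt (finishes hour 10), deburring can start at hour 10 and finishes at hour 14.
CNC milling has to wait for deburring (finishes hour 14); cutting (finishes hour 2). The latest of these is hour 14, so CNC milling runs hour 14 to 14 + 7 = hour 21.
Heat treatment has to wait for CNC milling (finishes hour 21, plus 3-hour gap → hour 24); cutting (finishes hour 2); deburring (finishes hour 14). The latest of these is hour 24, so heat treatment runs hour 24 to 24 + 8 = hour 32.
For dimensional inspection: heat treatment (finishes hour 32, plus 2-hour gap → hour 34); material receipt (finishes hour 10); CNC milling (finishes hour 21). Taking the maximum gives a start of hour 34, and it finishes at 34 + 6 = hour 40.
After dimensional inspection (finishes hour 40, plus 3-hour gap → hour 43), sub-assembly can start at hour 43 and finishes at hour 49.
The earliest everything can be done is hour 49, which is after the deadline of 40, so it is not possible.

No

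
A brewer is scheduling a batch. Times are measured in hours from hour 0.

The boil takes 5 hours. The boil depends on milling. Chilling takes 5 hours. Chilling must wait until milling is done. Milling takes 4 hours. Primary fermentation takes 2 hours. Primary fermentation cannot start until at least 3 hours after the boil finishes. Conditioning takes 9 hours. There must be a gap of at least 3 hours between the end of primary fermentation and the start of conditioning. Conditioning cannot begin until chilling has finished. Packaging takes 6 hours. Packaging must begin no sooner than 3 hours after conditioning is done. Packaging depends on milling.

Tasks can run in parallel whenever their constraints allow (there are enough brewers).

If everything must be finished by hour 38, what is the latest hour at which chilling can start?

Packaging has no dependents, so it just needs to finish by hour 38. Starting by 38 − 6 = hour 32 achieves that.
Conditioning has to be done before packaging (must start by hour 32, minus 3-hour gap → hour 29). That means finishing by hour 29, i.e. starting by 29 − 9 = hour 20.
Chilling feeds into conditioning (must start by hour 20); so chilling must finish by hour 20 and therefore start by hour 15.

15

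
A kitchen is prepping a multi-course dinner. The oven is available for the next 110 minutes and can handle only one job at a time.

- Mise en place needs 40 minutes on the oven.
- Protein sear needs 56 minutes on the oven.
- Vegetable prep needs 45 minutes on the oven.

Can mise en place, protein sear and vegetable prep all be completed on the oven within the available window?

No

Running back to back, the jobs need 40 + 56 + 45 = 141 minutes on the oven.
Since 141 > 110, they cannot all fit.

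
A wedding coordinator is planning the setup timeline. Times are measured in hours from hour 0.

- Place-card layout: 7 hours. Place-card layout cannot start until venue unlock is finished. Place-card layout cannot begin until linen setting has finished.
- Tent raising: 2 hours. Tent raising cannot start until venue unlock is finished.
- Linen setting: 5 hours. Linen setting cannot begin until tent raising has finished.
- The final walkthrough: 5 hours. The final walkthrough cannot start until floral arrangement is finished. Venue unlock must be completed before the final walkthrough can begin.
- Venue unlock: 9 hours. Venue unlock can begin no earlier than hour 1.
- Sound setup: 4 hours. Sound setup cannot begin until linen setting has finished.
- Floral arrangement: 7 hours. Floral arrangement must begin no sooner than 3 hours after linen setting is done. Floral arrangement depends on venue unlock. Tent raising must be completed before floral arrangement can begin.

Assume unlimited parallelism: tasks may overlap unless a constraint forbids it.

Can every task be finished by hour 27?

After its own release at hour 1, venue unlock can start at hour 1 and finishes at hour 10.
Tent raising waits on venue unlock (finishes hour 10), so it starts at hour 10 and finishes at 10 + 2 = hour 12.
Linen setting cannot begin until tent raising (finishes hour 12). It runs from hour 12 to 12 + 5 = hour 17.
Place-card layout has to wait for venue unlock (finishes hour 10); linen setting (finishes hour 17). The latest of these is hour 17, so place-card layout runs hour 17 to 17 + 7 = hour 24.
After linen setting (finishes hour 17), sound setup can start at hour 17 and finishes at hour 21.
Floral arrangement needs all of linen setting (finishes hour 17, plus 3-hour gap → hour 20); venue unlock (finishes hour 10); tent raising (finishes hour 12). That puts its earliest start at hour 20; it finishes at 20 + 7 = hour 27.
For the final walkthrough: floral arrangement (finishes hour 27); venue unlock (finishes hour 10). Taking the maximum gives a start of hour 27, and it finishes at 27 + 5 = hour 32.
The earliest everything can be done is hour 32, which is after the deadline of 27, so it is not possible.

No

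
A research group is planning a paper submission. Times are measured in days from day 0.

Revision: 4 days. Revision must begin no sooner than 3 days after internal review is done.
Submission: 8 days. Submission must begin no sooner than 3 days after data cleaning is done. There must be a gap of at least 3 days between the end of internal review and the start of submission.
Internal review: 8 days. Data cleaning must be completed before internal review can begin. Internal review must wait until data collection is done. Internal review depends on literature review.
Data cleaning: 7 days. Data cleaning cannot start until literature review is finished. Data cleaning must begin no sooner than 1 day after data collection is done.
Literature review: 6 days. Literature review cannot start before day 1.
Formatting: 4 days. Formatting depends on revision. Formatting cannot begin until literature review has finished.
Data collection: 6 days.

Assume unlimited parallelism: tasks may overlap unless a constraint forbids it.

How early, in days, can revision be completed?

Data collection can start immediately at day 0; it finishes at day 6.
After its own release at day 1, literature review can start at day 1 and finishes at day 7.
Data cleaning cannot start until literature review (finishes day 7); data collection (finishes day 6, plus 1-day gap → day 7). The controlling bound is day 7, so data cleaning finishes at 7 + 7 = day 14.
Internal review cannot start until data cleaning (finishes day 14); data collection (finishes day 6); literature review (finishes day 7). The controlling bound is day 14, so internal review finishes at 14 + 8 = day 22.
Revision waits on internal review (finishes day 22, plus 3-day gap → day 25), so it starts at day 25 and finishes at 25 + 4 = day 29.

29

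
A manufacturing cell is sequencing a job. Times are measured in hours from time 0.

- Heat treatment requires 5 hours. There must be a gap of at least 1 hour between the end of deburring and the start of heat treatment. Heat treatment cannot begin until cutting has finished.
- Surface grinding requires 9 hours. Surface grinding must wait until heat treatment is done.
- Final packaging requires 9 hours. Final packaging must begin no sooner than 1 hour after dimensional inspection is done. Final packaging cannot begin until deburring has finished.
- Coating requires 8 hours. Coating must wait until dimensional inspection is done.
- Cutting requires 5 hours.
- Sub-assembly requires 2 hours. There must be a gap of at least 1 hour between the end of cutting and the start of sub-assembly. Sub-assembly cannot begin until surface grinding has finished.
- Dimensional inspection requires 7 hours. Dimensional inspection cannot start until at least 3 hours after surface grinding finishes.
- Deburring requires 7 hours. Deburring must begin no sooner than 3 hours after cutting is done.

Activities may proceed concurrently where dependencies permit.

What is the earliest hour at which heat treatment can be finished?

Nothing blocks cutting, so it runs from hour 0 to hour 5.
Deburring cannot begin until cutting (finishes hour 5, plus 3-hour gap → hour 8). It runs from hour 8 to 8 + 7 = hour 15.
Heat treatment has to wait for deburring (finishes hour 15, plus 1-hour gap → hour 16); cutting (finishes hour 5). The latest of these is hour 16, so heat treatment runs hour 16 to 16 + 5 = hour 21.

21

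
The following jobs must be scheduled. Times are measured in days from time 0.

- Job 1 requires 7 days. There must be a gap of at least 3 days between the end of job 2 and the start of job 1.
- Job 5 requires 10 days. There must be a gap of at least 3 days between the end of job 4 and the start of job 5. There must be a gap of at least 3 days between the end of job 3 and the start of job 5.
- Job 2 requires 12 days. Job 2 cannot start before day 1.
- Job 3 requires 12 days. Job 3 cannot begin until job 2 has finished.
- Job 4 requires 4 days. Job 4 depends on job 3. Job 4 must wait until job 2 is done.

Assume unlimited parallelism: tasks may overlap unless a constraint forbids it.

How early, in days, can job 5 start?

32

Job 2 cannot begin until its own release at day 1. It runs from day 1 to 1 + 12 = day 13.
After job 2 (finishes day 13), job 3 can start at day 13 and finishes at day 25.
For job 4: job 3 (finishes day 25); job 2 (finishes day 13). Taking the maximum gives a start of day 25, and it finishes at 25 + 4 = day 29.
Job 5 waits on job 4 (finishes day 29, plus 3-day gap → day 32); job 3 (finishes day 25, plus 3-day gap → day 28). The latest of these is day 32, which is the earliest job 5 can start.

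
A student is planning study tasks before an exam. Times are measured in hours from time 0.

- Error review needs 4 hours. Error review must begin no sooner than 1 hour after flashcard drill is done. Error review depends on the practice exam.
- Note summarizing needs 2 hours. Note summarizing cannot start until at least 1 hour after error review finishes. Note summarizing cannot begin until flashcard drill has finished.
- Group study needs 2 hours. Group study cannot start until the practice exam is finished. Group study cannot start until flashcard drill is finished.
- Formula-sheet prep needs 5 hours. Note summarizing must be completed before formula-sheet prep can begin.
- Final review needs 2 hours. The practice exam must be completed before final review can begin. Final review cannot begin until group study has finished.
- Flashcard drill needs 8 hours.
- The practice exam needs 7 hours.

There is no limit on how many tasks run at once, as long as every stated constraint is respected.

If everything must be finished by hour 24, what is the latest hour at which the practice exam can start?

5

Nothing follows formula-sheet prep; the deadline of hour 24 is its only limit. It must start by 24 − 5 = hour 19.
Since formula-sheet prep (must start by hour 19) depends on it, note summarizing must finish by hour 19. Backing off its 2-hour duration gives a latest start of hour 17.
Error review feeds into note summarizing (must start by hour 17, minus 1-hour gap → hour 16); so error review must finish by hour 16 and therefore start by hour 12.
To finish by hour 24, final review (duration 2) must start no later than hour 22.
Group study feeds into final review (must start by hour 22); so group study must finish by hour 22 and therefore start by hour 20.
The practice exam must finish in time for error review (must start by hour 12); group study (must start by hour 20); final review (must start by hour 22). The tightest is hour 12, so the practice exam must start by 12 − 7 = hour 5.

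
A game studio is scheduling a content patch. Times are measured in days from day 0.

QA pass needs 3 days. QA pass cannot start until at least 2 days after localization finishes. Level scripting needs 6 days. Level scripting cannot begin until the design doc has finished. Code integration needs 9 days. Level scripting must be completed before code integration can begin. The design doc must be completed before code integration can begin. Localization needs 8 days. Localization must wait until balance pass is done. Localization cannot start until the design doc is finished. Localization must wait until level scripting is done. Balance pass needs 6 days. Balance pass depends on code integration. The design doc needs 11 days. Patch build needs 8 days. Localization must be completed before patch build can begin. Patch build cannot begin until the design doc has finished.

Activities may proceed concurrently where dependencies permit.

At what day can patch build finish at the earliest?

Nothing blocks the design doc, so it runs from day 0 to day 11.
Level scripting waits on the design doc (finishes day 11), so it starts at day 11 and finishes at 11 + 6 = day 17.
Code integration has to wait for level scripting (finishes day 17); the design doc (finishes day 11). The latest of these is day 17, so code integration runs day 17 to 17 + 9 = day 26.
After code integration (finishes day 26), balance pass can start at day 26 and finishes at day 32.
Localization cannot start until balance pass (finishes day 32); the design doc (finishes day 11); level scripting (finishes day 17). The controlling bound is day 32, so localization finishes at 32 + 8 = day 40.
Patch build needs all of localization (finishes day 40); the design doc (finishes day 11). That puts its earliest start at day 40; it finishes at 40 + 8 = day 48.

48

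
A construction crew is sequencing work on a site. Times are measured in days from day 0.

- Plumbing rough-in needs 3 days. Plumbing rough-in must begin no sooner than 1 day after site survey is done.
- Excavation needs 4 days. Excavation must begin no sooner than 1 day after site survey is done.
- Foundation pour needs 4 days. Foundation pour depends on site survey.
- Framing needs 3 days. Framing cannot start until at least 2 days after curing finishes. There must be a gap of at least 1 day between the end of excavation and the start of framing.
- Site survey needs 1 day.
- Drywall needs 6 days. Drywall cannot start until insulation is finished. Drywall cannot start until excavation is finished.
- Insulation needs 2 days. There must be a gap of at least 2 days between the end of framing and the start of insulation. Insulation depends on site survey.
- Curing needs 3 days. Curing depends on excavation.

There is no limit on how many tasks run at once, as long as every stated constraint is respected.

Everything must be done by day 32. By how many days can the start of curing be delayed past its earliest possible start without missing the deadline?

Site survey can start immediately at day 0; it finishes at day 1.
Excavation cannot begin until site survey (finishes day 1, plus 1-day gap → day 2). It runs from day 2 to 2 + 4 = day 6.
Curing waits on excavation (finishes day 6), so it starts at day 6 and finishes at 6 + 3 = day 9.

Working backward from the deadline:
Drywall has no dependents, so it just needs to finish by day 32. Starting by 32 − 6 = day 26 achieves that.
Insulation feeds into drywall (must start by day 26); so insulation must finish by day 26 and therefore start by day 24.
Framing must finish before insulation (must start by day 24, minus 2-day gap → day 22). With a 3-day duration, framing must start by 22 − 3 = day 19.
Since framing (must start by day 19, minus 2-day gap → day 17) depends on it, curing must finish by day 17. Backing off its 3-day duration gives a latest start of day 14.
So curing can start as early as day 6 and as late as day 14, giving 14 − 6 = 8 days of slack.

8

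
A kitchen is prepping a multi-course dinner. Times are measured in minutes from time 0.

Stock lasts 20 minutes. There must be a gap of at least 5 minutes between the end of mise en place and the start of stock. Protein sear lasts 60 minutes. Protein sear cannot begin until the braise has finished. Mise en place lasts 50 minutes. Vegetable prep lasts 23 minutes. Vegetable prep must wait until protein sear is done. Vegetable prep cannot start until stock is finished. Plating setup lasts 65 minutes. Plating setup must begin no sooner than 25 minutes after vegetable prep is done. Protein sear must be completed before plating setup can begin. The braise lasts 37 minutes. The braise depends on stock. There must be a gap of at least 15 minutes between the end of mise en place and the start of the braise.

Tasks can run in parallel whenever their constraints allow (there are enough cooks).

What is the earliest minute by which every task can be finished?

Nothing blocks mise en place, so it runs from minute 0 to minute 50.
After mise en place (finishes minute 50, plus 5-minute gap → minute 55), stock can start at minute 55 and finishes at minute 75.
For the braise: stock (finishes minute 75); mise en place (finishes minute 50, plus 15-minute gap → minute 65). Taking the maximum gives a start of minute 75, and it finishes at 75 + 37 = minute 112.
Protein sear waits on the braise (finishes minute 112), so it starts at minute 112 and finishes at 112 + 60 = minute 172.
Vegetable prep needs all of protein sear (finishes minute 172); stock (finishes minute 75). That puts its earliest start at minute 172; it finishes at 172 + 23 = minute 195.
Plating setup needs all of vegetable prep (finishes minute 195, plus 25-minute gap → minute 220); protein sear (finishes minute 172). That puts its earliest start at minute 220; it finishes at 220 + 65 = minute 285.
All tasks are finished once the last one completes. Finish times: Mise en place at 50, Stock at 75, The braise at 112, Protein sear at 172, Vegetable prep at 195, Plating setup at 285. The latest is minute 285.

285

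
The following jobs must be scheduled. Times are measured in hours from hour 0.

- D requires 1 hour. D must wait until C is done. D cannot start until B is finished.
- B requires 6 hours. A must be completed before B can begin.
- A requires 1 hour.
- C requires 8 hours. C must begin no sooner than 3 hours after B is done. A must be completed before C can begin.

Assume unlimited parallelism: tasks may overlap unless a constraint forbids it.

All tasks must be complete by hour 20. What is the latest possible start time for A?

1

D must finish by hour 20; it takes 1 hour, so it must start by 20 − 1 = hour 19.
C feeds into D (must start by hour 19); so C must finish by hour 19 and therefore start by hour 11.
B has several dependents: C (must start by hour 11, minus 3-hour gap → hour 8); D (must start by hour 19). The earliest of those limits is hour 8, so B must start by 8 − 6 = hour 2.
A feeds B (must start by hour 2); C (must start by hour 11). Taking the minimum, A must finish by hour 2 and start by 2 − 1 = hour 1.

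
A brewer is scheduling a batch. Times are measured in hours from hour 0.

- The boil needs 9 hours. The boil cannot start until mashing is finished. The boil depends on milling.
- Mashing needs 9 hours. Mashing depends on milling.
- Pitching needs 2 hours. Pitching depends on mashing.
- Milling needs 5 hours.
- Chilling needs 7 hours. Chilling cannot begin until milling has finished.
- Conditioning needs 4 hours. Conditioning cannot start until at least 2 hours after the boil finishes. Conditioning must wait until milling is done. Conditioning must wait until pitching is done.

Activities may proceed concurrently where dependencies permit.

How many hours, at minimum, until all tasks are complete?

29

Milling can start immediately at hour 0; it finishes at hour 5.
After milling (finishes hour 5), chilling can start at hour 5 and finishes at hour 12.
Mashing waits on milling (finishes hour 5), so it starts at hour 5 and finishes at 5 + 9 = hour 14.
Pitching waits on mashing (finishes hour 14), so it starts at hour 14 and finishes at 14 + 2 = hour 16.
For the boil: mashing (finishes hour 14); milling (finishes hour 5). Taking the maximum gives a start of hour 14, and it finishes at 14 + 9 = hour 23.
Conditioning needs all of the boil (finishes hour 23, plus 2-hour gap → hour 25); milling (finishes hour 5); pitching (finishes hour 16). That puts its earliest start at hour 25; it finishes at 25 + 4 = hour 29.
All tasks are finished once the last one completes. Finish times: Milling at 5, Mashing at 14, The boil at 23, Chilling at 12, Pitching at 16, Conditioning at 29. The latest is hour 29.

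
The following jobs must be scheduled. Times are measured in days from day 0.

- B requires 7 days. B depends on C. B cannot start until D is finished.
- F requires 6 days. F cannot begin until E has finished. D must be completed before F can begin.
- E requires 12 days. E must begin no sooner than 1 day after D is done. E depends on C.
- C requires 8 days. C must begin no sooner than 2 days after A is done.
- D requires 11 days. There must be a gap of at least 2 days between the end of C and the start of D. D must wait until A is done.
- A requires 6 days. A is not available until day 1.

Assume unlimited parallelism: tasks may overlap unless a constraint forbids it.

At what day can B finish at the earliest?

37

A cannot begin until its own release at day 1. It runs from day 1 to 1 + 6 = day 7.
C cannot begin until A (finishes day 7, plus 2-day gap → day 9). It runs from day 9 to 9 + 8 = day 17.
For D: C (finishes day 17, plus 2-day gap → day 19); A (finishes day 7). Taking the maximum gives a start of day 19, and it finishes at 19 + 11 = day 30.
B has to wait for C (finishes day 17); D (finishes day 30). The latest of these is day 30, so B runs day 30 to 30 + 7 = day 37.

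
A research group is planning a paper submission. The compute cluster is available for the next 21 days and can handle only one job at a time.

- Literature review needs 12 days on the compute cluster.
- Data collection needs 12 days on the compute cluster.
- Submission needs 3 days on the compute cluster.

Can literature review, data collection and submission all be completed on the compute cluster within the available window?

Running back to back, the jobs need 12 + 12 + 3 = 27 days on the compute cluster.
Since 27 > 21, they cannot all fit.

No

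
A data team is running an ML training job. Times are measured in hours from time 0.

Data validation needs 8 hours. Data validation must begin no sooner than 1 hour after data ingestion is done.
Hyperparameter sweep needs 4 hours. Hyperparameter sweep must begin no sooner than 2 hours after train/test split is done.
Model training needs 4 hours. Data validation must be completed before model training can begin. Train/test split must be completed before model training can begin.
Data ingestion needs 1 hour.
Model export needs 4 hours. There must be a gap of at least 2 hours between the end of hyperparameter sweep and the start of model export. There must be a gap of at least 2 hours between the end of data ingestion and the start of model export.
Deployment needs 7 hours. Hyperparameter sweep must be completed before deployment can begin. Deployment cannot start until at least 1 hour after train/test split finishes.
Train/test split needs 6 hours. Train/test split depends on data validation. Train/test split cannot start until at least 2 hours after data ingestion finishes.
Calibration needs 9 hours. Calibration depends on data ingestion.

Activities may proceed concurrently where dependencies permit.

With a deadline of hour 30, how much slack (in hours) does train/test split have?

1

Data ingestion can start immediately at hour 0; it finishes at hour 1.
Data validation cannot begin until data ingestion (finishes hour 1, plus 1-hour gap → hour 2). It runs from hour 2 to 2 + 8 = hour 10.
For train/test split: data validation (finishes hour 10); data ingestion (finishes hour 1, plus 2-hour gap → hour 3). Taking the maximum gives a start of hour 10, and it finishes at 10 + 6 = hour 16.

Working backward from the deadline:
Nothing follows model export; the deadline of hour 30 is its only limit. It must start by 30 − 4 = hour 26.
Nothing follows deployment; the deadline of hour 30 is its only limit. It must start by 30 − 7 = hour 23.
Hyperparameter sweep has several dependents: model export (must start by hour 26, minus 2-hour gap → hour 24); deployment (must start by hour 23). The earliest of those limits is hour 23, so hyperparameter sweep must start by 23 − 4 = hour 19.
Model training must finish by hour 30; it takes 4 hours, so it must start by 30 − 4 = hour 26.
For train/test split: hyperparameter sweep (must start by hour 19, minus 2-hour gap → hour 17); model training (must start by hour 26); deployment (must start by hour 23, minus 1-hour gap → hour 22). The most restrictive is hour 17; with a 6-hour duration, train/test split must start by hour 11.
So train/test split can start as early as hour 10 and as late as hour 11, giving 11 − 10 = 1 hour of slack.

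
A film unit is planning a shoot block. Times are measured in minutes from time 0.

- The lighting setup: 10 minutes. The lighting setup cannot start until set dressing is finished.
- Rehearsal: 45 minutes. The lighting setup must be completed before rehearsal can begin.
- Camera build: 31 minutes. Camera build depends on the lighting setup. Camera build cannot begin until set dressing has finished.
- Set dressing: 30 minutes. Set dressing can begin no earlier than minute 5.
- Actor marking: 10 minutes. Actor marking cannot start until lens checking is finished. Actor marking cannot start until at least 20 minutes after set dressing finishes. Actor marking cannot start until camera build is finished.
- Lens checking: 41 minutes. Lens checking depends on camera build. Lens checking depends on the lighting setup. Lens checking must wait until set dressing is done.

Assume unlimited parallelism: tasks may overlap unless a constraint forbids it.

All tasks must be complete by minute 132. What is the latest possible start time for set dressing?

Actor marking must finish by minute 132; it takes 10 minutes, so it must start by 132 − 10 = minute 122.
Since actor marking (must start by minute 122) depends on it, lens checking must finish by minute 122. Backing off its 41-minute duration gives a latest start of minute 81.
For camera build: lens checking (must start by minute 81); actor marking (must start by minute 122). The most restrictive is minute 81; with a 31-minute duration, camera build must start by minute 50.
Rehearsal has no dependents, so it just needs to finish by minute 132. Starting by 132 − 45 = minute 87 achieves that.
The lighting setup feeds camera build (must start by minute 50); lens checking (must start by minute 81); rehearsal (must start by minute 87). Taking the minimum, the lighting setup must finish by minute 50 and start by 50 − 10 = minute 40.
Set dressing must finish in time for the lighting setup (must start by minute 40); camera build (must start by minute 50); lens checking (must start by minute 81); actor marking (must start by minute 122, minus 20-minute gap → minute 102). The tightest is minute 40, so set dressing must start by 40 − 30 = minute 10.

10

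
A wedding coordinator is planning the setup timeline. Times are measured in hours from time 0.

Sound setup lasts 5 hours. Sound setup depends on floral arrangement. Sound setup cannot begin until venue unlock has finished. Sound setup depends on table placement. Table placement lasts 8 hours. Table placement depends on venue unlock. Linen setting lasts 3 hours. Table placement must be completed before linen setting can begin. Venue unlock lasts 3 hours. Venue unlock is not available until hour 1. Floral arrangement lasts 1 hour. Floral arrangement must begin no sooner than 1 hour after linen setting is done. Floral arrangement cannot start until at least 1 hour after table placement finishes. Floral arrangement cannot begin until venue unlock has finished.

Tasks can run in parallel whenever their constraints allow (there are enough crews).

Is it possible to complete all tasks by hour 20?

No

Venue unlock cannot begin until its own release at hour 1. It runs from hour 1 to 1 + 3 = hour 4.
Table placement waits on venue unlock (finishes hour 4), so it starts at hour 4 and finishes at 4 + 8 = hour 12.
After table placement (finishes hour 12), linen setting can start at hour 12 and finishes at hour 15.
Floral arrangement needs all of linen setting (finishes hour 15, plus 1-hour gap → hour 16); table placement (finishes hour 12, plus 1-hour gap → hour 13); venue unlock (finishes hour 4). That puts its earliest start at hour 16; it finishes at 16 + 1 = hour 17.
For sound setup: floral arrangement (finishes hour 17); venue unlock (finishes hour 4); table placement (finishes hour 12). Taking the maximum gives a start of hour 17, and it finishes at 17 + 5 = hour 22.
The earliest everything can be done is hour 22, which is after the deadline of 20, so it is not possible.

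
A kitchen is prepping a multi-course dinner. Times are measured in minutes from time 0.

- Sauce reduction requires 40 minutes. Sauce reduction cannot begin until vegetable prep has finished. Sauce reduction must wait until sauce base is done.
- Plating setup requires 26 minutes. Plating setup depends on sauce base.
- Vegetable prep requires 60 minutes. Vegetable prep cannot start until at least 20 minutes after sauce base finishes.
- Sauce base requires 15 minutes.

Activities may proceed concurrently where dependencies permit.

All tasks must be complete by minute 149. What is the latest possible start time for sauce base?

To finish by minute 149, sauce reduction (duration 40) must start no later than minute 109.
Vegetable prep feeds into sauce reduction (must start by minute 109); so vegetable prep must finish by minute 109 and therefore start by minute 49.
Plating setup must finish by minute 149; it takes 26 minutes, so it must start by 149 − 26 = minute 123.
Sauce base feeds vegetable prep (must start by minute 49, minus 20-minute gap → minute 29); sauce reduction (must start by minute 109); plating setup (must start by minute 123). Taking the minimum, sauce base must finish by minute 29 and start by 29 − 15 = minute 14.

14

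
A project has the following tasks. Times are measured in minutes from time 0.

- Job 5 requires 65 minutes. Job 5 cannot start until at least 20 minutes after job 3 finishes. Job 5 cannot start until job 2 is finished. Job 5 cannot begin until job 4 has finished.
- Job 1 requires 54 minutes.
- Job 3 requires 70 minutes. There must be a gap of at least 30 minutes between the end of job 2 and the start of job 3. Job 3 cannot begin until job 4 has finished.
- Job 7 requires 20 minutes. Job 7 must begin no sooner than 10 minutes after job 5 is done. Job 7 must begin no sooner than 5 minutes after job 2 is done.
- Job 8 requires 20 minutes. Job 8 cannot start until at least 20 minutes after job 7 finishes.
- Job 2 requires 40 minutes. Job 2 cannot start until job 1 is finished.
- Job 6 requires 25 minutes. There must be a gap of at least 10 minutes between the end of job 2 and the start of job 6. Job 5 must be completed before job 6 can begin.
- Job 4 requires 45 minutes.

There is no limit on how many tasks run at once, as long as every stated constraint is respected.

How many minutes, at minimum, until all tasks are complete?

Job 4 has no prerequisites, so it starts at minute 0 and finishes at minute 45.
Job 1 can start immediately at minute 0; it finishes at minute 54.
After job 1 (finishes minute 54), job 2 can start at minute 54 and finishes at minute 94.
For job 3: job 2 (finishes minute 94, plus 30-minute gap → minute 124); job 4 (finishes minute 45). Taking the maximum gives a start of minute 124, and it finishes at 124 + 70 = minute 194.
Job 5 has to wait for job 3 (finishes minute 194, plus 20-minute gap → minute 214); job 2 (finishes minute 94); job 4 (finishes minute 45). The latest of these is minute 214, so job 5 runs minute 214 to 214 + 65 = minute 279.
Job 7 needs all of job 5 (finishes minute 279, plus 10-minute gap → minute 289); job 2 (finishes minute 94, plus 5-minute gap → minute 99). That puts its earliest start at minute 289; it finishes at 289 + 20 = minute 309.
Job 8 waits on job 7 (finishes minute 309, plus 20-minute gap → minute 329), so it starts at minute 329 and finishes at 329 + 20 = minute 349.
Job 6 needs all of job 2 (finishes minute 94, plus 10-minute gap → minute 104); job 5 (finishes minute 279). That puts its earliest start at minute 279; it finishes at 279 + 25 = minute 304.
All tasks are finished once the last one completes. Finish times: Job 1 at 54, Job 2 at 94, Job 3 at 194, Job 4 at 45, Job 5 at 279, Job 6 at 304, Job 7 at 309, Job 8 at 349. The latest is minute 349.

349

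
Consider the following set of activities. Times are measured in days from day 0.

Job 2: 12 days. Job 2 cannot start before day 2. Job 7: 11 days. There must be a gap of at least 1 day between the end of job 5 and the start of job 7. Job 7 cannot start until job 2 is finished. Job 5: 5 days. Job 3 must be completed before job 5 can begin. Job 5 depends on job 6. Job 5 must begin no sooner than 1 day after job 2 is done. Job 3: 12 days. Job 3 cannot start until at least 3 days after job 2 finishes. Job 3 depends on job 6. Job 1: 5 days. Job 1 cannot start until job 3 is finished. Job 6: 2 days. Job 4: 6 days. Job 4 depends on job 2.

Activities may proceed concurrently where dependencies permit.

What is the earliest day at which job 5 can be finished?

Job 6 has no prerequisites, so it starts at day 0 and finishes at day 2.
Job 2 cannot begin until its own release at day 2. It runs from day 2 to 2 + 12 = day 14.
Job 3 cannot start until job 2 (finishes day 14, plus 3-day gap → day 17); job 6 (finishes day 2). The controlling bound is day 17, so job 3 finishes at 17 + 12 = day 29.
Job 5 cannot start until job 3 (finishes day 29); job 6 (finishes day 2); job 2 (finishes day 14, plus 1-day gap → day 15). The controlling bound is day 29, so job 5 finishes at 29 + 5 = day 34.

34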